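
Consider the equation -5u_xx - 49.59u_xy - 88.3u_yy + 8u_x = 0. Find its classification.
Hyperbolic. (A = -5, B = -49.59, C = -88.3 gives B² - 4AC = 693.1681.)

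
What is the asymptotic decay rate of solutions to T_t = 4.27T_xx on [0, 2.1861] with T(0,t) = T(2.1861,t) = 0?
Eigenvalues: λₙ = 4.27n²π²/2.1861².
First three modes:
  n=1: λ₁ = 4.27π²/2.1861² ≈ 8.818
  n=2: λ₂ = 17.08π²/2.1861² ≈ 35.273 (4× faster decay)
  n=3: λ₃ = 38.43π²/2.1861² ≈ 79.365 (9× faster decay)
As t → ∞, higher modes decay exponentially faster. The n=1 mode dominates: T ~ c₁ sin(πx/2.1861) e^{-λ₁t}.
Decay rate: λ₁ = 4.27π²/2.1861² ≈ 8.818.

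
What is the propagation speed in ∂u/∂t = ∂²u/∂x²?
Infinite. The heat equation is parabolic, not hyperbolic, so disturbances propagate instantly.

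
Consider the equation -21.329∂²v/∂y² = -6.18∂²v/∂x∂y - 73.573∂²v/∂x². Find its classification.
Rewriting in standard form: 73.573∂²v/∂x² + 6.18∂²v/∂x∂y - 21.329∂²v/∂y² = 0. Hyperbolic. (A = 73.573, B = 6.18, C = -21.329 gives B² - 4AC = 6315.146468.)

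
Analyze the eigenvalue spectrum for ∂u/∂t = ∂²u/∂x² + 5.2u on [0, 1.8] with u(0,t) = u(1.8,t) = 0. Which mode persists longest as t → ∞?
Eigenvalues: λₙ = n²π²/1.8² - 5.2.
First three modes:
  n=1: λ₁ = π²/1.8² - 5.2 ≈ -2.154
  n=2: λ₂ = 4π²/1.8² - 5.2 ≈ 6.985
  n=3: λ₃ = 9π²/1.8² - 5.2 ≈ 22.216
Since π²/1.8² ≈ 3.046 < 5.2, λ₁ < 0.
The n=1 mode grows fastest (−λₙ is largest for n=1) → dominates.
Asymptotic: u ~ c₁ sin(πx/1.8) e^{2.154t} (exponential growth at rate −λ₁ ≈ 2.154).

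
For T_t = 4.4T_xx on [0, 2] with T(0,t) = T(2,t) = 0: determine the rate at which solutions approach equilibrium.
Eigenvalues: λₙ = 4.4n²π²/2².
First three modes:
  n=1: λ₁ = 4.4π²/2² ≈ 10.857
  n=2: λ₂ = 17.6π²/2² ≈ 43.426 (4× faster decay)
  n=3: λ₃ = 39.6π²/2² ≈ 97.709 (9× faster decay)
As t → ∞, higher modes decay exponentially faster. The n=1 mode dominates: T ~ c₁ sin(πx/2) e^{-λ₁t}.
Decay rate: λ₁ = 4.4π²/2² ≈ 10.857.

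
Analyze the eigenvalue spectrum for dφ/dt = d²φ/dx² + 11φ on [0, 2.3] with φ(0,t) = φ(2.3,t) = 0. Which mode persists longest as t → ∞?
Eigenvalues: λₙ = n²π²/2.3² - 11.
First three modes:
  n=1: λ₁ = π²/2.3² - 11 ≈ -9.134
  n=2: λ₂ = 4π²/2.3² - 11 ≈ -3.537
  n=3: λ₃ = 9π²/2.3² - 11 ≈ 5.791
Since π²/2.3² ≈ 1.866 < 11, λ₁ < 0.
The n=1 mode grows fastest (−λₙ is largest for n=1) → dominates.
Asymptotic: φ ~ c₁ sin(πx/2.3) e^{9.134t} (exponential growth at rate −λ₁ ≈ 9.134).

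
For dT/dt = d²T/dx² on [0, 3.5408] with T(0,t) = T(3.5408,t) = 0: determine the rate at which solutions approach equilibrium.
Eigenvalues: λₙ = n²π²/3.5408².
First three modes:
  n=1: λ₁ = π²/3.5408² ≈ 0.787
  n=2: λ₂ = 4π²/3.5408² ≈ 3.149 (4× faster decay)
  n=3: λ₃ = 9π²/3.5408² ≈ 7.085 (9× faster decay)
As t → ∞, higher modes decay exponentially faster. The n=1 mode dominates: T ~ c₁ sin(πx/3.5408) e^{-λ₁t}.
Decay rate: λ₁ = π²/3.5408² ≈ 0.787.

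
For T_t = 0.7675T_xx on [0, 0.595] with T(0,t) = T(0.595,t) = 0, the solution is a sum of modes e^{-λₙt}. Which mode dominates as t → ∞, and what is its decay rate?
Eigenvalues: λₙ = 0.7675n²π²/0.595².
First three modes:
  n=1: λ₁ = 0.7675π²/0.595² ≈ 21.397
  n=2: λ₂ = 3.07π²/0.595² ≈ 85.586 (4× faster decay)
  n=3: λ₃ = 6.9075π²/0.595² ≈ 192.569 (9× faster decay)
As t → ∞, higher modes decay exponentially faster. The n=1 mode dominates: T ~ c₁ sin(πx/0.595) e^{-λ₁t}.
Decay rate: λ₁ = 0.7675π²/0.595² ≈ 21.397.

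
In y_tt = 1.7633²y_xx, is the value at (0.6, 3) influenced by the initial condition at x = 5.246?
Yes. The domain of dependence is [-4.6899, 5.8899], and 5.246 ∈ [-4.6899, 5.8899].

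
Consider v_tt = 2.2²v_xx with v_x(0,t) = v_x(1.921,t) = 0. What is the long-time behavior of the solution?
As t → ∞, v oscillates about a mean that drifts linearly in t (generically unbounded; no decay). There is no damping, so the nonconstant modes persist as standing waves (energy conserved, no decay). But with Neumann conditions at both ends the constant mode has eigenvalue 0: the spatial mean M(t) of v satisfies M'' = 0, so M(t) = M(0) + M'(0)·t. Unless the initial velocity has zero mean (∫v_t(x,0)dx = 0), the solution grows linearly in t (unbounded, though not exponentially); if it does have zero mean, the solution stays bounded and simply oscillates.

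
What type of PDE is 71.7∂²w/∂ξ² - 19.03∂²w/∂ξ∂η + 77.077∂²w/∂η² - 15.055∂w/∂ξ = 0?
With A = 71.7, B = -19.03, C = 77.077, the discriminant is -21743.5427. This is an elliptic PDE.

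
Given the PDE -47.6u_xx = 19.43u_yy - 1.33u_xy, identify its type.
Rewriting in standard form: -47.6u_xx + 1.33u_xy - 19.43u_yy = 0. The second-order coefficients are A = -47.6, B = 1.33, C = -19.43. Since B² - 4AC = -3697.7031 < 0, this is an elliptic PDE.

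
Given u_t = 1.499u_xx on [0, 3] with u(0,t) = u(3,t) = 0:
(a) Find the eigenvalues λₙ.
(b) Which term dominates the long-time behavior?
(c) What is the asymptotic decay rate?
Eigenvalues: λₙ = 1.499n²π²/3².
First three modes:
  n=1: λ₁ = 1.499π²/3² ≈ 1.644
  n=2: λ₂ = 5.996π²/3² ≈ 6.575 (4× faster decay)
  n=3: λ₃ = 13.491π²/3² ≈ 14.795 (9× faster decay)
As t → ∞, higher modes decay exponentially faster. The n=1 mode dominates: u ~ c₁ sin(πx/3) e^{-λ₁t}.
Decay rate: λ₁ = 1.499π²/3² ≈ 1.644.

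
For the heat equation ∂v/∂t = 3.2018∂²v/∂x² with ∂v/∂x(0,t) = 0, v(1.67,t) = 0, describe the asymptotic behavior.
v → 0. Heat escapes through the Dirichlet boundary.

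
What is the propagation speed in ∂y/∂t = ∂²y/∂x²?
Infinite. The heat equation is parabolic, not hyperbolic, so disturbances propagate instantly.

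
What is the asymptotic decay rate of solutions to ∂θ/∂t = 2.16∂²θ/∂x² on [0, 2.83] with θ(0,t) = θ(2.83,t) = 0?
Eigenvalues: λₙ = 2.16n²π²/2.83².
First three modes:
  n=1: λ₁ = 2.16π²/2.83² ≈ 2.662
  n=2: λ₂ = 8.64π²/2.83² ≈ 10.647 (4× faster decay)
  n=3: λ₃ = 19.44π²/2.83² ≈ 23.956 (9× faster decay)
As t → ∞, higher modes decay exponentially faster. The n=1 mode dominates: θ ~ c₁ sin(πx/2.83) e^{-λ₁t}.
Decay rate: λ₁ = 2.16π²/2.83² ≈ 2.662.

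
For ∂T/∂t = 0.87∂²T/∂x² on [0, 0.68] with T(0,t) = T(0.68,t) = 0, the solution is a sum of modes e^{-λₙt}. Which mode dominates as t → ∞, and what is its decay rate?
Eigenvalues: λₙ = 0.87n²π²/0.68².
First three modes:
  n=1: λ₁ = 0.87π²/0.68² ≈ 18.57
  n=2: λ₂ = 3.48π²/0.68² ≈ 74.278 (4× faster decay)
  n=3: λ₃ = 7.83π²/0.68² ≈ 167.126 (9× faster decay)
As t → ∞, higher modes decay exponentially faster. The n=1 mode dominates: T ~ c₁ sin(πx/0.68) e^{-λ₁t}.
Decay rate: λ₁ = 0.87π²/0.68² ≈ 18.57.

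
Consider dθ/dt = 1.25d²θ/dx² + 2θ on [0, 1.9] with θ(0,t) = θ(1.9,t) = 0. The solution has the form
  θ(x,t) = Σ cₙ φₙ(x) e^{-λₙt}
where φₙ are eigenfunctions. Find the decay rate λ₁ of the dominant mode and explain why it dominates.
Eigenvalues: λₙ = 1.25n²π²/1.9² - 2.
First three modes:
  n=1: λ₁ = 1.25π²/1.9² - 2 ≈ 1.417
  n=2: λ₂ = 5π²/1.9² - 2 ≈ 11.67
  n=3: λ₃ = 11.25π²/1.9² - 2 ≈ 28.757
Since 1.25π²/1.9² ≈ 3.417 > 2, all λₙ > 0.
The n=1 mode decays slowest → dominates as t → ∞.
Asymptotic: θ ~ c₁ sin(πx/1.9) e^{-λ₁t} with decay rate λ₁ ≈ 1.417.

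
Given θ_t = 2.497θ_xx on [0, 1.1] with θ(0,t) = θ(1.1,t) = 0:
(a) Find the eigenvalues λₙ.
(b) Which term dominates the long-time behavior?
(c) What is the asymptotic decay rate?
Eigenvalues: λₙ = 2.497n²π²/1.1².
First three modes:
  n=1: λ₁ = 2.497π²/1.1² ≈ 20.367
  n=2: λ₂ = 9.988π²/1.1² ≈ 81.469 (4× faster decay)
  n=3: λ₃ = 22.473π²/1.1² ≈ 183.305 (9× faster decay)
As t → ∞, higher modes decay exponentially faster. The n=1 mode dominates: θ ~ c₁ sin(πx/1.1) e^{-λ₁t}.
Decay rate: λ₁ = 2.497π²/1.1² ≈ 20.367.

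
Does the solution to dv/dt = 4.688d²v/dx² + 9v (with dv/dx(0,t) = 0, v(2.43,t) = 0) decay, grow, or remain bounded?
v grows unboundedly. Reaction dominates diffusion (r=9 > κπ²/(4L²)≈1.96); solution grows exponentially.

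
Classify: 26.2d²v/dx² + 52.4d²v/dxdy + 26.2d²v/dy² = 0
Parabolic (discriminant = 0).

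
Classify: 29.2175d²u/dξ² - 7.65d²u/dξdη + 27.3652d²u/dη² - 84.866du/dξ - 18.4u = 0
Elliptic (discriminant = -3139.648424).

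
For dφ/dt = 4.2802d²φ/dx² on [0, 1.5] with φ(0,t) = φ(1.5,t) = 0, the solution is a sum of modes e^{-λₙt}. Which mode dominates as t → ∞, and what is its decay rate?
Eigenvalues: λₙ = 4.2802n²π²/1.5².
First three modes:
  n=1: λ₁ = 4.2802π²/1.5² ≈ 18.775
  n=2: λ₂ = 17.1208π²/1.5² ≈ 75.1 (4× faster decay)
  n=3: λ₃ = 38.5218π²/1.5² ≈ 168.976 (9× faster decay)
As t → ∞, higher modes decay exponentially faster. The n=1 mode dominates: φ ~ c₁ sin(πx/1.5) e^{-λ₁t}.
Decay rate: λ₁ = 4.2802π²/1.5² ≈ 18.775.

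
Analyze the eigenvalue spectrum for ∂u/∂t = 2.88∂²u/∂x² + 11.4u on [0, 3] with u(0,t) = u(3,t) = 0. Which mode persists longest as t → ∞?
Eigenvalues: λₙ = 2.88n²π²/3² - 11.4.
First three modes:
  n=1: λ₁ = 2.88π²/3² - 11.4 ≈ -8.242
  n=2: λ₂ = 11.52π²/3² - 11.4 ≈ 1.233
  n=3: λ₃ = 25.92π²/3² - 11.4 ≈ 17.024
Since 2.88π²/3² ≈ 3.158 < 11.4, λ₁ < 0.
The n=1 mode grows fastest (−λₙ is largest for n=1) → dominates.
Asymptotic: u ~ c₁ sin(πx/3) e^{8.242t} (exponential growth at rate −λ₁ ≈ 8.242).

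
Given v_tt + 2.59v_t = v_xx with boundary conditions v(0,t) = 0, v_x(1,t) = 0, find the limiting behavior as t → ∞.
v → 0. Damping (γ=2.59) dissipates energy; oscillations decay exponentially.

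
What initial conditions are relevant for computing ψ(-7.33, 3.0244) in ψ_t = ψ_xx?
The entire real line. The heat equation has infinite propagation speed: any initial disturbance instantly affects all points (though exponentially small far away).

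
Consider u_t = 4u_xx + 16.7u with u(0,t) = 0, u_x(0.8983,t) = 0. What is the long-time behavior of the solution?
As t → ∞, u grows unboundedly. Reaction dominates diffusion (r=16.7 > κπ²/(4L²)≈12.23); solution grows exponentially.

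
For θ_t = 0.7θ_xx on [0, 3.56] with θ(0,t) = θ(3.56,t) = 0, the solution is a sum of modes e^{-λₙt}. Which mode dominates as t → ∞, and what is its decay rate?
Eigenvalues: λₙ = 0.7n²π²/3.56².
First three modes:
  n=1: λ₁ = 0.7π²/3.56² ≈ 0.545
  n=2: λ₂ = 2.8π²/3.56² ≈ 2.181 (4× faster decay)
  n=3: λ₃ = 6.3π²/3.56² ≈ 4.906 (9× faster decay)
As t → ∞, higher modes decay exponentially faster. The n=1 mode dominates: θ ~ c₁ sin(πx/3.56) e^{-λ₁t}.
Decay rate: λ₁ = 0.7π²/3.56² ≈ 0.545.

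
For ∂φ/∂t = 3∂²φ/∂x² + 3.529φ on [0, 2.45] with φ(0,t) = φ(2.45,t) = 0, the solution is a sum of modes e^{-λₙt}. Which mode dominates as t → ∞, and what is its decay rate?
Eigenvalues: λₙ = 3n²π²/2.45² - 3.529.
First three modes:
  n=1: λ₁ = 3π²/2.45² - 3.529 ≈ 1.404
  n=2: λ₂ = 12π²/2.45² - 3.529 ≈ 16.202
  n=3: λ₃ = 27π²/2.45² - 3.529 ≈ 40.866
Since 3π²/2.45² ≈ 4.933 > 3.529, all λₙ > 0.
The n=1 mode decays slowest → dominates as t → ∞.
Asymptotic: φ ~ c₁ sin(πx/2.45) e^{-λ₁t} with decay rate λ₁ ≈ 1.404.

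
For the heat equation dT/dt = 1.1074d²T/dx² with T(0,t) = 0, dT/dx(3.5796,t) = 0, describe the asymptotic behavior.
T → 0. Heat escapes through the Dirichlet boundary.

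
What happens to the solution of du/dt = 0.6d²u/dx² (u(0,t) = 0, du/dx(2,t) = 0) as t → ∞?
u → 0. Heat escapes through the Dirichlet boundary.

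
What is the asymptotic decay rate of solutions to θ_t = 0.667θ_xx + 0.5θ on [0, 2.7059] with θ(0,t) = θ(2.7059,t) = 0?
Eigenvalues: λₙ = 0.667n²π²/2.7059² - 0.5.
First three modes:
  n=1: λ₁ = 0.667π²/2.7059² - 0.5 ≈ 0.399
  n=2: λ₂ = 2.668π²/2.7059² - 0.5 ≈ 3.096
  n=3: λ₃ = 6.003π²/2.7059² - 0.5 ≈ 7.592
Since 0.667π²/2.7059² ≈ 0.899 > 0.5, all λₙ > 0.
The n=1 mode decays slowest → dominates as t → ∞.
Asymptotic: θ ~ c₁ sin(πx/2.7059) e^{-λ₁t} with decay rate λ₁ ≈ 0.399.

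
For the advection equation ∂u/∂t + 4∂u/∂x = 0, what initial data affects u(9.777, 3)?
A single point: x = -2.223. The characteristic through (9.777, 3) is x - 4t = const, so x = 9.777 - 4·3 = -2.223.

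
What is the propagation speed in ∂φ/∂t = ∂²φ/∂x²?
Infinite. The heat equation is parabolic, not hyperbolic, so disturbances propagate instantly.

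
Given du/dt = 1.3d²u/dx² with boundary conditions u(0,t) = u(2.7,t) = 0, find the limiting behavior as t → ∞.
u → 0. Heat diffuses out through both boundaries.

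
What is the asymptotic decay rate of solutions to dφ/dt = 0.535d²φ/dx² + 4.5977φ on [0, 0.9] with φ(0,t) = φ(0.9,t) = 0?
Eigenvalues: λₙ = 0.535n²π²/0.9² - 4.5977.
First three modes:
  n=1: λ₁ = 0.535π²/0.9² - 4.5977 ≈ 1.921
  n=2: λ₂ = 2.14π²/0.9² - 4.5977 ≈ 21.478
  n=3: λ₃ = 4.815π²/0.9² - 4.5977 ≈ 54.072
Since 0.535π²/0.9² ≈ 6.519 > 4.5977, all λₙ > 0.
The n=1 mode decays slowest → dominates as t → ∞.
Asymptotic: φ ~ c₁ sin(πx/0.9) e^{-λ₁t} with decay rate λ₁ ≈ 1.921.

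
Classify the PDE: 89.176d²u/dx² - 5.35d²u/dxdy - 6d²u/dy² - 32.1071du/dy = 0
A = 89.176, B = -5.35, C = -6. Discriminant B² - 4AC = 2168.8465. Since 2168.8465 > 0, hyperbolic.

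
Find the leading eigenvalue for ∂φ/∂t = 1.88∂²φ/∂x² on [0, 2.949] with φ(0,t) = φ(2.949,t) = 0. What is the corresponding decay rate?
Eigenvalues: λₙ = 1.88n²π²/2.949².
First three modes:
  n=1: λ₁ = 1.88π²/2.949² ≈ 2.134
  n=2: λ₂ = 7.52π²/2.949² ≈ 8.534 (4× faster decay)
  n=3: λ₃ = 16.92π²/2.949² ≈ 19.202 (9× faster decay)
As t → ∞, higher modes decay exponentially faster. The n=1 mode dominates: φ ~ c₁ sin(πx/2.949) e^{-λ₁t}.
Decay rate: λ₁ = 1.88π²/2.949² ≈ 2.134.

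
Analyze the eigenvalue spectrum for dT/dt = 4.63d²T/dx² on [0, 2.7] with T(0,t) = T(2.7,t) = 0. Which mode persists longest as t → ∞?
Eigenvalues: λₙ = 4.63n²π²/2.7².
First three modes:
  n=1: λ₁ = 4.63π²/2.7² ≈ 6.268
  n=2: λ₂ = 18.52π²/2.7² ≈ 25.073 (4× faster decay)
  n=3: λ₃ = 41.67π²/2.7² ≈ 56.415 (9× faster decay)
As t → ∞, higher modes decay exponentially faster. The n=1 mode dominates: T ~ c₁ sin(πx/2.7) e^{-λ₁t}.
Decay rate: λ₁ = 4.63π²/2.7² ≈ 6.268.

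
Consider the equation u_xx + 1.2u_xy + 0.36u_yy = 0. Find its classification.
Parabolic. (A = 1, B = 1.2, C = 0.36 gives B² - 4AC = 0.)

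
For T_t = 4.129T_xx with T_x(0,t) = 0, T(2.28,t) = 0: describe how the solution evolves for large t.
T → 0. Heat escapes through the Dirichlet boundary.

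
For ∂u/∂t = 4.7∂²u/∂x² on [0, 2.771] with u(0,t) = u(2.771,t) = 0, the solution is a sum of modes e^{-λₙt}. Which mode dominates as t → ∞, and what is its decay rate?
Eigenvalues: λₙ = 4.7n²π²/2.771².
First three modes:
  n=1: λ₁ = 4.7π²/2.771² ≈ 6.041
  n=2: λ₂ = 18.8π²/2.771² ≈ 24.165 (4× faster decay)
  n=3: λ₃ = 42.3π²/2.771² ≈ 54.371 (9× faster decay)
As t → ∞, higher modes decay exponentially faster. The n=1 mode dominates: u ~ c₁ sin(πx/2.771) e^{-λ₁t}.
Decay rate: λ₁ = 4.7π²/2.771² ≈ 6.041.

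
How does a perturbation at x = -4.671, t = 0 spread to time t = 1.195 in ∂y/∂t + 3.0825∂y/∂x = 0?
At x = -0.9874125. The characteristic carries data from (-4.671, 0) to (-0.9874125, 1.195).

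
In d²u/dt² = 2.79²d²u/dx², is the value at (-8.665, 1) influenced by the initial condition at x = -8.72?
Yes. The domain of dependence is [-11.455, -5.875], and -8.72 ∈ [-11.455, -5.875].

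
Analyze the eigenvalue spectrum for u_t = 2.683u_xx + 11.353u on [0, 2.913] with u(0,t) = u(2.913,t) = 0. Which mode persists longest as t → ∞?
Eigenvalues: λₙ = 2.683n²π²/2.913² - 11.353.
First three modes:
  n=1: λ₁ = 2.683π²/2.913² - 11.353 ≈ -8.232
  n=2: λ₂ = 10.732π²/2.913² - 11.353 ≈ 1.129
  n=3: λ₃ = 24.147π²/2.913² - 11.353 ≈ 16.732
Since 2.683π²/2.913² ≈ 3.121 < 11.353, λ₁ < 0.
The n=1 mode grows fastest (−λₙ is largest for n=1) → dominates.
Asymptotic: u ~ c₁ sin(πx/2.913) e^{8.232t} (exponential growth at rate −λ₁ ≈ 8.232).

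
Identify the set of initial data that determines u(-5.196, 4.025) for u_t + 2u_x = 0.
A single point: x = -13.246. The characteristic through (-5.196, 4.025) is x - 2t = const, so x = -5.196 - 2·4.025 = -13.246.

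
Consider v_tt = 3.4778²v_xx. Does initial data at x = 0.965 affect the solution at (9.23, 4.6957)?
Yes. The domain of dependence is [-7.10070546, 25.56070546], and 0.965 ∈ [-7.10070546, 25.56070546].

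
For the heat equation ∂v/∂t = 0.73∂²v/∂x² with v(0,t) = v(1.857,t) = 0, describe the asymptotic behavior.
v → 0. Heat diffuses out through both boundaries.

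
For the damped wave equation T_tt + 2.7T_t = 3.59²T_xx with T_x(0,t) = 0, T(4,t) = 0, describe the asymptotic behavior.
T → 0. Damping (γ=2.7) dissipates energy; oscillations decay exponentially.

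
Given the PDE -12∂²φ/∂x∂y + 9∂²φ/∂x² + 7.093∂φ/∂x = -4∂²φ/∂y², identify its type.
Rewriting in standard form: 9∂²φ/∂x² - 12∂²φ/∂x∂y + 4∂²φ/∂y² + 7.093∂φ/∂x = 0. The second-order coefficients are A = 9, B = -12, C = 4. Since B² - 4AC = 0 = 0, this is a parabolic PDE.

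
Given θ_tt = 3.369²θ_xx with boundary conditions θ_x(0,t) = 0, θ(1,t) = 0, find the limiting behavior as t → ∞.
θ oscillates (no decay). Energy is conserved; the solution oscillates indefinitely as standing waves.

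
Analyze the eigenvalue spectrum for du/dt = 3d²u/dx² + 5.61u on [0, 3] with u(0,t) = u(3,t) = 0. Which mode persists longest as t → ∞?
Eigenvalues: λₙ = 3n²π²/3² - 5.61.
First three modes:
  n=1: λ₁ = 3π²/3² - 5.61 ≈ -2.32
  n=2: λ₂ = 12π²/3² - 5.61 ≈ 7.549
  n=3: λ₃ = 27π²/3² - 5.61 ≈ 23.999
Since 3π²/3² ≈ 3.29 < 5.61, λ₁ < 0.
The n=1 mode grows fastest (−λₙ is largest for n=1) → dominates.
Asymptotic: u ~ c₁ sin(πx/3) e^{2.32t} (exponential growth at rate −λ₁ ≈ 2.32).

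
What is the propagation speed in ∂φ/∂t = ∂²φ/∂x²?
Infinite. The heat equation is parabolic, not hyperbolic, so disturbances propagate instantly.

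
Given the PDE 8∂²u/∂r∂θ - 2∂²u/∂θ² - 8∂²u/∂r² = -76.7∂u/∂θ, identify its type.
Rewriting in standard form: -8∂²u/∂r² + 8∂²u/∂r∂θ - 2∂²u/∂θ² + 76.7∂u/∂θ = 0. The second-order coefficients are A = -8, B = 8, C = -2. Since B² - 4AC = 0 = 0, this is a parabolic PDE.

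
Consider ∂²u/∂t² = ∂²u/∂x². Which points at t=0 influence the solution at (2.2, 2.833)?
Domain of dependence: [-0.633, 5.033]. Signals travel at speed 1, so data within |x - 2.2| ≤ 1·2.833 = 2.833 can reach the point.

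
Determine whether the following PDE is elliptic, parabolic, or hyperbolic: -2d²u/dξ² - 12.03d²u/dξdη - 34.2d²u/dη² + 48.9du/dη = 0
Coefficients: A = -2, B = -12.03, C = -34.2. B² - 4AC = -128.8791, which is negative, so the equation is elliptic.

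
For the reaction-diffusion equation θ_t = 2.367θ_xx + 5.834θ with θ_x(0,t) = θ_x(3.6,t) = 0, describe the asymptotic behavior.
θ grows unboundedly. With Neumann BCs the constant mode has diffusion eigenvalue 0, so any r > 0 makes it grow like e^(5.834t); solution grows exponentially.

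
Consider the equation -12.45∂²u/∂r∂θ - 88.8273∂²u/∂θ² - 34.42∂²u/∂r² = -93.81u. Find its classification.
Rewriting in standard form: -34.42∂²u/∂r² - 12.45∂²u/∂r∂θ - 88.8273∂²u/∂θ² + 93.81u = 0. Elliptic. (A = -34.42, B = -12.45, C = -88.8273 gives B² - 4AC = -12074.740164.)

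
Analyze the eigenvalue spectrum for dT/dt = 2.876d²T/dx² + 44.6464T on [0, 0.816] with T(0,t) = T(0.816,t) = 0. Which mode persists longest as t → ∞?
Eigenvalues: λₙ = 2.876n²π²/0.816² - 44.6464.
First three modes:
  n=1: λ₁ = 2.876π²/0.816² - 44.6464 ≈ -2.017
  n=2: λ₂ = 11.504π²/0.816² - 44.6464 ≈ 125.871
  n=3: λ₃ = 25.884π²/0.816² - 44.6464 ≈ 339.017
Since 2.876π²/0.816² ≈ 42.629 < 44.6464, λ₁ < 0.
The n=1 mode grows fastest (−λₙ is largest for n=1) → dominates.
Asymptotic: T ~ c₁ sin(πx/0.816) e^{2.017t} (exponential growth at rate −λ₁ ≈ 2.017).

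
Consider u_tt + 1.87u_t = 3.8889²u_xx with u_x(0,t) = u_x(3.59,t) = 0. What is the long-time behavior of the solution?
As t → ∞, u → constant (steady state). Damping (γ=1.87) dissipates the nonconstant modes; with Neumann BCs the spatial average obeys M''+γM'=0 and tends to a finite limit.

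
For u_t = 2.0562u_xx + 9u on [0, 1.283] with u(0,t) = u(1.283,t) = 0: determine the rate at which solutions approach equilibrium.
Eigenvalues: λₙ = 2.0562n²π²/1.283² - 9.
First three modes:
  n=1: λ₁ = 2.0562π²/1.283² - 9 ≈ 3.329
  n=2: λ₂ = 8.2248π²/1.283² - 9 ≈ 40.314
  n=3: λ₃ = 18.5058π²/1.283² - 9 ≈ 101.957
Since 2.0562π²/1.283² ≈ 12.329 > 9, all λₙ > 0.
The n=1 mode decays slowest → dominates as t → ∞.
Asymptotic: u ~ c₁ sin(πx/1.283) e^{-λ₁t} with decay rate λ₁ ≈ 3.329.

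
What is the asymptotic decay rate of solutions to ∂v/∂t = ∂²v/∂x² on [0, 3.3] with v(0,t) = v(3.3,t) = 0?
Eigenvalues: λₙ = n²π²/3.3².
First three modes:
  n=1: λ₁ = π²/3.3² ≈ 0.906
  n=2: λ₂ = 4π²/3.3² ≈ 3.625 (4× faster decay)
  n=3: λ₃ = 9π²/3.3² ≈ 8.157 (9× faster decay)
As t → ∞, higher modes decay exponentially faster. The n=1 mode dominates: v ~ c₁ sin(πx/3.3) e^{-λ₁t}.
Decay rate: λ₁ = π²/3.3² ≈ 0.906.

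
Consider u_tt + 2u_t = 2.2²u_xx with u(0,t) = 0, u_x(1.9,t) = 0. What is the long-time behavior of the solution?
As t → ∞, u → 0. Damping (γ=2) dissipates energy; oscillations decay exponentially.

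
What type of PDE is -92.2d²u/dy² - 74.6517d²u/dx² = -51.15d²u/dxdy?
Rewriting in standard form: -74.6517d²u/dx² + 51.15d²u/dxdy - 92.2d²u/dy² = 0. With A = -74.6517, B = 51.15, C = -92.2, the discriminant is -24915.22446. This is an elliptic PDE.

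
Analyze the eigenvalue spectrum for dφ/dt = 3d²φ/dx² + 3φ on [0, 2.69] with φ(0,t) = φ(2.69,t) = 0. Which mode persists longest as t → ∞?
Eigenvalues: λₙ = 3n²π²/2.69² - 3.
First three modes:
  n=1: λ₁ = 3π²/2.69² - 3 ≈ 1.092
  n=2: λ₂ = 12π²/2.69² - 3 ≈ 13.367
  n=3: λ₃ = 27π²/2.69² - 3 ≈ 33.826
Since 3π²/2.69² ≈ 4.092 > 3, all λₙ > 0.
The n=1 mode decays slowest → dominates as t → ∞.
Asymptotic: φ ~ c₁ sin(πx/2.69) e^{-λ₁t} with decay rate λ₁ ≈ 1.092.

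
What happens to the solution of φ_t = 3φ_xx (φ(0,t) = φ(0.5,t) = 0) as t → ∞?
φ → 0. Heat diffuses out through both boundaries.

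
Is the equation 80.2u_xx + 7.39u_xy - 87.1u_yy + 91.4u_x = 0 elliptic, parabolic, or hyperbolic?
Computing B² - 4AC with A = 80.2, B = 7.39, C = -87.1: discriminant = 27996.2921 (positive). Answer: hyperbolic.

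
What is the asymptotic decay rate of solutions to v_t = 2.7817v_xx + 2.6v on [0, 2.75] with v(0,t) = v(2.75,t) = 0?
Eigenvalues: λₙ = 2.7817n²π²/2.75² - 2.6.
First three modes:
  n=1: λ₁ = 2.7817π²/2.75² - 2.6 ≈ 1.03
  n=2: λ₂ = 11.1268π²/2.75² - 2.6 ≈ 11.921
  n=3: λ₃ = 25.0353π²/2.75² - 2.6 ≈ 30.073
Since 2.7817π²/2.75² ≈ 3.63 > 2.6, all λₙ > 0.
The n=1 mode decays slowest → dominates as t → ∞.
Asymptotic: v ~ c₁ sin(πx/2.75) e^{-λ₁t} with decay rate λ₁ ≈ 1.03.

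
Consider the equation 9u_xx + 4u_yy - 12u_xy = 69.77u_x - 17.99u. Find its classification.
Rewriting in standard form: 9u_xx - 12u_xy + 4u_yy - 69.77u_x + 17.99u = 0. Parabolic. (A = 9, B = -12, C = 4 gives B² - 4AC = 0.)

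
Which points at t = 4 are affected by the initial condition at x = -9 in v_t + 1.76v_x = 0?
At x = -1.96. The characteristic carries data from (-9, 0) to (-1.96, 4).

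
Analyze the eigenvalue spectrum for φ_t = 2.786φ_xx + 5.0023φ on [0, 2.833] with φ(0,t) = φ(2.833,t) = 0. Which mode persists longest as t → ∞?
Eigenvalues: λₙ = 2.786n²π²/2.833² - 5.0023.
First three modes:
  n=1: λ₁ = 2.786π²/2.833² - 5.0023 ≈ -1.576
  n=2: λ₂ = 11.144π²/2.833² - 5.0023 ≈ 8.702
  n=3: λ₃ = 25.074π²/2.833² - 5.0023 ≈ 25.832
Since 2.786π²/2.833² ≈ 3.426 < 5.0023, λ₁ < 0.
The n=1 mode grows fastest (−λₙ is largest for n=1) → dominates.
Asymptotic: φ ~ c₁ sin(πx/2.833) e^{1.576t} (exponential growth at rate −λ₁ ≈ 1.576).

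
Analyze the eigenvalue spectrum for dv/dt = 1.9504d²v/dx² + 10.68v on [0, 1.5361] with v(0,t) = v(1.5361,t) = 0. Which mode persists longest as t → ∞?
Eigenvalues: λₙ = 1.9504n²π²/1.5361² - 10.68.
First three modes:
  n=1: λ₁ = 1.9504π²/1.5361² - 10.68 ≈ -2.522
  n=2: λ₂ = 7.8016π²/1.5361² - 10.68 ≈ 21.952
  n=3: λ₃ = 17.5536π²/1.5361² - 10.68 ≈ 62.742
Since 1.9504π²/1.5361² ≈ 8.158 < 10.68, λ₁ < 0.
The n=1 mode grows fastest (−λₙ is largest for n=1) → dominates.
Asymptotic: v ~ c₁ sin(πx/1.5361) e^{2.522t} (exponential growth at rate −λ₁ ≈ 2.522).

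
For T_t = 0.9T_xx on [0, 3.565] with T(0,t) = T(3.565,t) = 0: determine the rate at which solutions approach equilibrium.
Eigenvalues: λₙ = 0.9n²π²/3.565².
First three modes:
  n=1: λ₁ = 0.9π²/3.565² ≈ 0.699
  n=2: λ₂ = 3.6π²/3.565² ≈ 2.796 (4× faster decay)
  n=3: λ₃ = 8.1π²/3.565² ≈ 6.29 (9× faster decay)
As t → ∞, higher modes decay exponentially faster. The n=1 mode dominates: T ~ c₁ sin(πx/3.565) e^{-λ₁t}.
Decay rate: λ₁ = 0.9π²/3.565² ≈ 0.699.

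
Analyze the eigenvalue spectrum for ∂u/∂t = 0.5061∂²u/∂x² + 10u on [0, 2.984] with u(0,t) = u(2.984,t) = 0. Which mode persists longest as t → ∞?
Eigenvalues: λₙ = 0.5061n²π²/2.984² - 10.
First three modes:
  n=1: λ₁ = 0.5061π²/2.984² - 10 ≈ -9.439
  n=2: λ₂ = 2.0244π²/2.984² - 10 ≈ -7.756
  n=3: λ₃ = 4.5549π²/2.984² - 10 ≈ -4.951
Since 0.5061π²/2.984² ≈ 0.561 < 10, λ₁ < 0.
The n=1 mode grows fastest (−λₙ is largest for n=1) → dominates.
Asymptotic: u ~ c₁ sin(πx/2.984) e^{9.439t} (exponential growth at rate −λ₁ ≈ 9.439).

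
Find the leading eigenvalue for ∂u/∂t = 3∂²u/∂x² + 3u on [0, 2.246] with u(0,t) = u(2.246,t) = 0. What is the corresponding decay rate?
Eigenvalues: λₙ = 3n²π²/2.246² - 3.
First three modes:
  n=1: λ₁ = 3π²/2.246² - 3 ≈ 2.87
  n=2: λ₂ = 12π²/2.246² - 3 ≈ 20.478
  n=3: λ₃ = 27π²/2.246² - 3 ≈ 49.826
Since 3π²/2.246² ≈ 5.87 > 3, all λₙ > 0.
The n=1 mode decays slowest → dominates as t → ∞.
Asymptotic: u ~ c₁ sin(πx/2.246) e^{-λ₁t} with decay rate λ₁ ≈ 2.87.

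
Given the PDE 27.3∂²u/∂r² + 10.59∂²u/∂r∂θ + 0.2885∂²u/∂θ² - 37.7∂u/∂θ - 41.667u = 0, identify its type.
The second-order coefficients are A = 27.3, B = 10.59, C = 0.2885. Since B² - 4AC = 80.6439 > 0, this is a hyperbolic PDE.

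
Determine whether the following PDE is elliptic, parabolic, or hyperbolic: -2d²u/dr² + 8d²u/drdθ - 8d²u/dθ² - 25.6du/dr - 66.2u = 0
Coefficients: A = -2, B = 8, C = -8. B² - 4AC = 0, which is zero, so the equation is parabolic.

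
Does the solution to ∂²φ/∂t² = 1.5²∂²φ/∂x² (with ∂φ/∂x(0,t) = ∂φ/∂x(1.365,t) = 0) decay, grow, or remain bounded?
φ oscillates about a mean that drifts linearly in t (generically unbounded; no decay). There is no damping, so the nonconstant modes persist as standing waves (energy conserved, no decay). But with Neumann conditions at both ends the constant mode has eigenvalue 0: the spatial mean M(t) of φ satisfies M'' = 0, so M(t) = M(0) + M'(0)·t. Unless the initial velocity has zero mean (∫φ_t(x,0)dx = 0), the solution grows linearly in t (unbounded, though not exponentially); if it does have zero mean, the solution stays bounded and simply oscillates.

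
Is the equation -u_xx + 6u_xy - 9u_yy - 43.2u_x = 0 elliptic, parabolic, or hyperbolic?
Computing B² - 4AC with A = -1, B = 6, C = -9: discriminant = 0 (zero). Answer: parabolic.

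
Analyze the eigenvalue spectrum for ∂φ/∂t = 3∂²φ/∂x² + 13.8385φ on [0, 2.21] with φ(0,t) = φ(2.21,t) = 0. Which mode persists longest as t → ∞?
Eigenvalues: λₙ = 3n²π²/2.21² - 13.8385.
First three modes:
  n=1: λ₁ = 3π²/2.21² - 13.8385 ≈ -7.776
  n=2: λ₂ = 12π²/2.21² - 13.8385 ≈ 10.411
  n=3: λ₃ = 27π²/2.21² - 13.8385 ≈ 40.722
Since 3π²/2.21² ≈ 6.062 < 13.8385, λ₁ < 0.
The n=1 mode grows fastest (−λₙ is largest for n=1) → dominates.
Asymptotic: φ ~ c₁ sin(πx/2.21) e^{7.776t} (exponential growth at rate −λ₁ ≈ 7.776).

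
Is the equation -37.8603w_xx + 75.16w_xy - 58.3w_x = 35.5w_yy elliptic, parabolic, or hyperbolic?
Rewriting in standard form: -37.8603w_xx + 75.16w_xy - 35.5w_yy - 58.3w_x = 0. Computing B² - 4AC with A = -37.8603, B = 75.16, C = -35.5: discriminant = 272.863 (positive). Answer: hyperbolic.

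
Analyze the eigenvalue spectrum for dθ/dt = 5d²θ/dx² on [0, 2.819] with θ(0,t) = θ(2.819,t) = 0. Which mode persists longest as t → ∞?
Eigenvalues: λₙ = 5n²π²/2.819².
First three modes:
  n=1: λ₁ = 5π²/2.819² ≈ 6.21
  n=2: λ₂ = 20π²/2.819² ≈ 24.839 (4× faster decay)
  n=3: λ₃ = 45π²/2.819² ≈ 55.888 (9× faster decay)
As t → ∞, higher modes decay exponentially faster. The n=1 mode dominates: θ ~ c₁ sin(πx/2.819) e^{-λ₁t}.
Decay rate: λ₁ = 5π²/2.819² ≈ 6.21.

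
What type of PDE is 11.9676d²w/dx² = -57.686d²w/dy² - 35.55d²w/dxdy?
Rewriting in standard form: 11.9676d²w/dx² + 35.55d²w/dxdy + 57.686d²w/dy² = 0. With A = 11.9676, B = 35.55, C = 57.686, the discriminant is -1497.6493944. This is an elliptic PDE.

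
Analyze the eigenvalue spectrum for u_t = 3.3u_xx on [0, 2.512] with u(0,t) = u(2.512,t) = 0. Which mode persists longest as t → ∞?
Eigenvalues: λₙ = 3.3n²π²/2.512².
First three modes:
  n=1: λ₁ = 3.3π²/2.512² ≈ 5.161
  n=2: λ₂ = 13.2π²/2.512² ≈ 20.646 (4× faster decay)
  n=3: λ₃ = 29.7π²/2.512² ≈ 46.453 (9× faster decay)
As t → ∞, higher modes decay exponentially faster. The n=1 mode dominates: u ~ c₁ sin(πx/2.512) e^{-λ₁t}.
Decay rate: λ₁ = 3.3π²/2.512² ≈ 5.161.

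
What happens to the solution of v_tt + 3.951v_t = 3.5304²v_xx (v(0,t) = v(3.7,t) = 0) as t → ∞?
v → 0. Damping (γ=3.951) dissipates energy; oscillations decay exponentially.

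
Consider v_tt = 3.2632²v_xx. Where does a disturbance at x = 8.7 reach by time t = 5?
Domain of influence: [-7.616, 25.016]. Data at x = 8.7 spreads outward at speed 3.2632.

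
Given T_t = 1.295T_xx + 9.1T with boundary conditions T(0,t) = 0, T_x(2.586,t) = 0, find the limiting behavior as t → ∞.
T grows unboundedly. Reaction dominates diffusion (r=9.1 > κπ²/(4L²)≈0.48); solution grows exponentially.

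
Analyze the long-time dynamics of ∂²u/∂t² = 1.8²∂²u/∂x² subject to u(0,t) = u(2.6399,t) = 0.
Long-time behavior: u oscillates (no decay). Energy is conserved; the solution oscillates indefinitely as standing waves.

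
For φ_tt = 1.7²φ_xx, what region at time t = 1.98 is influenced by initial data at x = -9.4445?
Domain of influence: [-12.8105, -6.0785]. Data at x = -9.4445 spreads outward at speed 1.7.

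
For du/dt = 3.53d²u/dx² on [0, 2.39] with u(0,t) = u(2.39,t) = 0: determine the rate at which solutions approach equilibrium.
Eigenvalues: λₙ = 3.53n²π²/2.39².
First three modes:
  n=1: λ₁ = 3.53π²/2.39² ≈ 6.099
  n=2: λ₂ = 14.12π²/2.39² ≈ 24.397 (4× faster decay)
  n=3: λ₃ = 31.77π²/2.39² ≈ 54.894 (9× faster decay)
As t → ∞, higher modes decay exponentially faster. The n=1 mode dominates: u ~ c₁ sin(πx/2.39) e^{-λ₁t}.
Decay rate: λ₁ = 3.53π²/2.39² ≈ 6.099.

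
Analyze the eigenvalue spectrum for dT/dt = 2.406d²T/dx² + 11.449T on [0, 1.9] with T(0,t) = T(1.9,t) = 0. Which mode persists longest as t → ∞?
Eigenvalues: λₙ = 2.406n²π²/1.9² - 11.449.
First three modes:
  n=1: λ₁ = 2.406π²/1.9² - 11.449 ≈ -4.871
  n=2: λ₂ = 9.624π²/1.9² - 11.449 ≈ 14.863
  n=3: λ₃ = 21.654π²/1.9² - 11.449 ≈ 47.752
Since 2.406π²/1.9² ≈ 6.578 < 11.449, λ₁ < 0.
The n=1 mode grows fastest (−λₙ is largest for n=1) → dominates.
Asymptotic: T ~ c₁ sin(πx/1.9) e^{4.871t} (exponential growth at rate −λ₁ ≈ 4.871).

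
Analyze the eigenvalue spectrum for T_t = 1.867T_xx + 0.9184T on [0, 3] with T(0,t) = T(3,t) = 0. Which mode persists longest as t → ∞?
Eigenvalues: λₙ = 1.867n²π²/3² - 0.9184.
First three modes:
  n=1: λ₁ = 1.867π²/3² - 0.9184 ≈ 1.129
  n=2: λ₂ = 7.468π²/3² - 0.9184 ≈ 7.271
  n=3: λ₃ = 16.803π²/3² - 0.9184 ≈ 17.508
Since 1.867π²/3² ≈ 2.047 > 0.9184, all λₙ > 0.
The n=1 mode decays slowest → dominates as t → ∞.
Asymptotic: T ~ c₁ sin(πx/3) e^{-λ₁t} with decay rate λ₁ ≈ 1.129.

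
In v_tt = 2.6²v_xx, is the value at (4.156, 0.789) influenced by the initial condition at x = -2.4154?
No. The domain of dependence is [2.1046, 6.2074], and -2.4154 is outside this interval.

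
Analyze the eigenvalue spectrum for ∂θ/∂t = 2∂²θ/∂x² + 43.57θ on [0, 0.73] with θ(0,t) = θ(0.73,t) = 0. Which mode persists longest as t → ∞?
Eigenvalues: λₙ = 2n²π²/0.73² - 43.57.
First three modes:
  n=1: λ₁ = 2π²/0.73² - 43.57 ≈ -6.529
  n=2: λ₂ = 8π²/0.73² - 43.57 ≈ 104.594
  n=3: λ₃ = 18π²/0.73² - 43.57 ≈ 289.8
Since 2π²/0.73² ≈ 37.041 < 43.57, λ₁ < 0.
The n=1 mode grows fastest (−λₙ is largest for n=1) → dominates.
Asymptotic: θ ~ c₁ sin(πx/0.73) e^{6.529t} (exponential growth at rate −λ₁ ≈ 6.529).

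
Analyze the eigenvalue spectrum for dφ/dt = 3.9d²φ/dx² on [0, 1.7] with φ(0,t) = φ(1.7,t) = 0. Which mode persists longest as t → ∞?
Eigenvalues: λₙ = 3.9n²π²/1.7².
First three modes:
  n=1: λ₁ = 3.9π²/1.7² ≈ 13.319
  n=2: λ₂ = 15.6π²/1.7² ≈ 53.275 (4× faster decay)
  n=3: λ₃ = 35.1π²/1.7² ≈ 119.87 (9× faster decay)
As t → ∞, higher modes decay exponentially faster. The n=1 mode dominates: φ ~ c₁ sin(πx/1.7) e^{-λ₁t}.
Decay rate: λ₁ = 3.9π²/1.7² ≈ 13.319.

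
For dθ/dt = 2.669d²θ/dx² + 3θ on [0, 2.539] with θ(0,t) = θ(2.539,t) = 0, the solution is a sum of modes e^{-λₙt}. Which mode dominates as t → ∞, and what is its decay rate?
Eigenvalues: λₙ = 2.669n²π²/2.539² - 3.
First three modes:
  n=1: λ₁ = 2.669π²/2.539² - 3 ≈ 1.086
  n=2: λ₂ = 10.676π²/2.539² - 3 ≈ 13.345
  n=3: λ₃ = 24.021π²/2.539² - 3 ≈ 33.776
Since 2.669π²/2.539² ≈ 4.086 > 3, all λₙ > 0.
The n=1 mode decays slowest → dominates as t → ∞.
Asymptotic: θ ~ c₁ sin(πx/2.539) e^{-λ₁t} with decay rate λ₁ ≈ 1.086.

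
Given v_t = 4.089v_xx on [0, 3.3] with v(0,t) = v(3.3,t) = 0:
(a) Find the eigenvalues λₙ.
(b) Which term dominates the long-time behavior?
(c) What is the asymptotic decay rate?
Eigenvalues: λₙ = 4.089n²π²/3.3².
First three modes:
  n=1: λ₁ = 4.089π²/3.3² ≈ 3.706
  n=2: λ₂ = 16.356π²/3.3² ≈ 14.823 (4× faster decay)
  n=3: λ₃ = 36.801π²/3.3² ≈ 33.353 (9× faster decay)
As t → ∞, higher modes decay exponentially faster. The n=1 mode dominates: v ~ c₁ sin(πx/3.3) e^{-λ₁t}.
Decay rate: λ₁ = 4.089π²/3.3² ≈ 3.706.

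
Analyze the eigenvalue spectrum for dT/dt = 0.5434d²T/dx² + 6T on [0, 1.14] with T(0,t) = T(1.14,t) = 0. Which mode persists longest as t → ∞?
Eigenvalues: λₙ = 0.5434n²π²/1.14² - 6.
First three modes:
  n=1: λ₁ = 0.5434π²/1.14² - 6 ≈ -1.873
  n=2: λ₂ = 2.1736π²/1.14² - 6 ≈ 10.507
  n=3: λ₃ = 4.8906π²/1.14² - 6 ≈ 31.141
Since 0.5434π²/1.14² ≈ 4.127 < 6, λ₁ < 0.
The n=1 mode grows fastest (−λₙ is largest for n=1) → dominates.
Asymptotic: T ~ c₁ sin(πx/1.14) e^{1.873t} (exponential growth at rate −λ₁ ≈ 1.873).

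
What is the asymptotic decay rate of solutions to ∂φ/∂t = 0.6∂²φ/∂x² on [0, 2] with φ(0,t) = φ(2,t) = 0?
Eigenvalues: λₙ = 0.6n²π²/2².
First three modes:
  n=1: λ₁ = 0.6π²/2² ≈ 1.48
  n=2: λ₂ = 2.4π²/2² ≈ 5.922 (4× faster decay)
  n=3: λ₃ = 5.4π²/2² ≈ 13.324 (9× faster decay)
As t → ∞, higher modes decay exponentially faster. The n=1 mode dominates: φ ~ c₁ sin(πx/2) e^{-λ₁t}.
Decay rate: λ₁ = 0.6π²/2² ≈ 1.48.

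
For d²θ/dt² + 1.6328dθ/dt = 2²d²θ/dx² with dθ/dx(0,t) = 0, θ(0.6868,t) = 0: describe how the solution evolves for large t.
θ → 0. Damping (γ=1.6328) dissipates energy; oscillations decay exponentially.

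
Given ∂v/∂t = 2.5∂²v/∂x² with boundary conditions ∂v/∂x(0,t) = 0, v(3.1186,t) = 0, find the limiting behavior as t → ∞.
v → 0. Heat escapes through the Dirichlet boundary.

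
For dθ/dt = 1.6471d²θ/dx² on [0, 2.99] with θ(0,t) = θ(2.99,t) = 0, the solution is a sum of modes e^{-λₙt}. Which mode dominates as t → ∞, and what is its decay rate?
Eigenvalues: λₙ = 1.6471n²π²/2.99².
First three modes:
  n=1: λ₁ = 1.6471π²/2.99² ≈ 1.818
  n=2: λ₂ = 6.5884π²/2.99² ≈ 7.273 (4× faster decay)
  n=3: λ₃ = 14.8239π²/2.99² ≈ 16.365 (9× faster decay)
As t → ∞, higher modes decay exponentially faster. The n=1 mode dominates: θ ~ c₁ sin(πx/2.99) e^{-λ₁t}.
Decay rate: λ₁ = 1.6471π²/2.99² ≈ 1.818.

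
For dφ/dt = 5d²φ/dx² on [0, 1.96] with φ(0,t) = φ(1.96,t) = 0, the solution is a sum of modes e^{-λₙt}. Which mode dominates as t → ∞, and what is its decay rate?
Eigenvalues: λₙ = 5n²π²/1.96².
First three modes:
  n=1: λ₁ = 5π²/1.96² ≈ 12.846
  n=2: λ₂ = 20π²/1.96² ≈ 51.383 (4× faster decay)
  n=3: λ₃ = 45π²/1.96² ≈ 115.611 (9× faster decay)
As t → ∞, higher modes decay exponentially faster. The n=1 mode dominates: φ ~ c₁ sin(πx/1.96) e^{-λ₁t}.
Decay rate: λ₁ = 5π²/1.96² ≈ 12.846.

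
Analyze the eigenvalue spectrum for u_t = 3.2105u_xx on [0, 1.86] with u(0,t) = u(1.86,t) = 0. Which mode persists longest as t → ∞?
Eigenvalues: λₙ = 3.2105n²π²/1.86².
First three modes:
  n=1: λ₁ = 3.2105π²/1.86² ≈ 9.159
  n=2: λ₂ = 12.842π²/1.86² ≈ 36.636 (4× faster decay)
  n=3: λ₃ = 28.8945π²/1.86² ≈ 82.431 (9× faster decay)
As t → ∞, higher modes decay exponentially faster. The n=1 mode dominates: u ~ c₁ sin(πx/1.86) e^{-λ₁t}.
Decay rate: λ₁ = 3.2105π²/1.86² ≈ 9.159.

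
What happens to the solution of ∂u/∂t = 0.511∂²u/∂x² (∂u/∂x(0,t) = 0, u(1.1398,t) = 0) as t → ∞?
u → 0. Heat escapes through the Dirichlet boundary.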